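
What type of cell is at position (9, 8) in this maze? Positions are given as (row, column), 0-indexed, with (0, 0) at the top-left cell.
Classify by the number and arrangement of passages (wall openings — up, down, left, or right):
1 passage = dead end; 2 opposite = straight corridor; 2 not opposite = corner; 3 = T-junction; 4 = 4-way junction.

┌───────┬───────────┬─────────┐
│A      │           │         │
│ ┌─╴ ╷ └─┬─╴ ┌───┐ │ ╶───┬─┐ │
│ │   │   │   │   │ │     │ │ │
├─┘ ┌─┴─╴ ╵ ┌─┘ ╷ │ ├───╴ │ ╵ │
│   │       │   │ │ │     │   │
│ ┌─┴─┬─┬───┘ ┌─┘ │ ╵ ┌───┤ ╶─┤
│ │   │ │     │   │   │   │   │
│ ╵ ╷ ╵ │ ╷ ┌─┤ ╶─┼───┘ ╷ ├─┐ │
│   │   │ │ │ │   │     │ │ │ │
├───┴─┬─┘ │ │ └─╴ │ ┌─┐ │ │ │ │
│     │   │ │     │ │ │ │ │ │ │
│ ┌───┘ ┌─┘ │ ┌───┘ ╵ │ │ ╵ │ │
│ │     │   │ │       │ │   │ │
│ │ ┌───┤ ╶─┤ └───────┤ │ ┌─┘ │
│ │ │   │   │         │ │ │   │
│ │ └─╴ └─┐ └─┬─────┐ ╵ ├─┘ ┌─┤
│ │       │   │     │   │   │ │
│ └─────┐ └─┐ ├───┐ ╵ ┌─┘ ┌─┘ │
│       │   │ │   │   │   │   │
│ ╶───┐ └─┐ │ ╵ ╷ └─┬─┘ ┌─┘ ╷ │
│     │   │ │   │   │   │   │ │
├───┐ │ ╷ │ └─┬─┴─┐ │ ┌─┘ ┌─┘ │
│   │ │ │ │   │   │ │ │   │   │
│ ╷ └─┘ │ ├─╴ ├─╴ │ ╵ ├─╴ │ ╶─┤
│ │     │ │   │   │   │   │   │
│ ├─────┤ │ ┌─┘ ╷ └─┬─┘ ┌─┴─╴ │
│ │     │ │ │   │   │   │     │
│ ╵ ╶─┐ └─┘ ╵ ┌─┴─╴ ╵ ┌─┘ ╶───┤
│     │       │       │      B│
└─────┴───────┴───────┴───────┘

Checking cell at (9, 8):
Number of passages: 2
Cell type: corner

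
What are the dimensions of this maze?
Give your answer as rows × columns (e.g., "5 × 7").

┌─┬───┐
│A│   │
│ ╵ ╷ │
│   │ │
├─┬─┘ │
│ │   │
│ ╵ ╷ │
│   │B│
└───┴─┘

Counting the maze dimensions:
Rows (vertical): 4
Columns (horizontal): 3
Dimensions: 4 × 3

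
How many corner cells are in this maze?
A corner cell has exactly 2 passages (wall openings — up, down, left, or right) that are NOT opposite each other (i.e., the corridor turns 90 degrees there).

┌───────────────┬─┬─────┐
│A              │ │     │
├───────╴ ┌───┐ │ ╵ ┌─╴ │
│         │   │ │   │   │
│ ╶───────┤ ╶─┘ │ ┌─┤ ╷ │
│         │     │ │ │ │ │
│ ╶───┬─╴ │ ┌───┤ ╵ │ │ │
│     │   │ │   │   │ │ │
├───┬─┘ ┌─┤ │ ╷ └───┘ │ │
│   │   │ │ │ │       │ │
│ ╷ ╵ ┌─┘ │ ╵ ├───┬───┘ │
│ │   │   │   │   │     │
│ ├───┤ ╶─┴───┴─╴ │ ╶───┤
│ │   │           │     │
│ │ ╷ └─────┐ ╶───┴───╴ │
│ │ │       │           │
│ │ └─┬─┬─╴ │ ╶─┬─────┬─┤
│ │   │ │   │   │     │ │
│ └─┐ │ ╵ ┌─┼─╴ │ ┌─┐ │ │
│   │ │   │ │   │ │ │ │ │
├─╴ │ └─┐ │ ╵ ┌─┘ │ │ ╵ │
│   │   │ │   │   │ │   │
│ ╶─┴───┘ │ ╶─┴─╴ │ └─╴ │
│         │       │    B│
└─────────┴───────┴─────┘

Counting corner cells (2 non-opposite passages):
Total corners: 65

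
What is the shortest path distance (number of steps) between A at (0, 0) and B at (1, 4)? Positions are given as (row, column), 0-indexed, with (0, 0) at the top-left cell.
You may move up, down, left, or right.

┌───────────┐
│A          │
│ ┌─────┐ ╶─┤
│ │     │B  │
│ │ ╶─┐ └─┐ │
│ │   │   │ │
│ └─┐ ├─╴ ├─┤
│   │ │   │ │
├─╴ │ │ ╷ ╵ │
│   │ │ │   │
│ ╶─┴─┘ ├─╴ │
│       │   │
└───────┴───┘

Finding path from (0, 0) to (1, 4):
Path: (0,0) → (0,1) → (0,2) → (0,3) → (0,4) → (1,4)
Distance: 5 steps

Solution:

┌───────────┐
│A → → → ↓  │
│ ┌─────┐ ╶─┤
│ │     │B  │
│ │ ╶─┐ └─┐ │
│ │   │   │ │
│ └─┐ ├─╴ ├─┤
│   │ │   │ │
├─╴ │ │ ╷ ╵ │
│   │ │ │   │
│ ╶─┴─┘ ├─╴ │
│       │   │
└───────┴───┘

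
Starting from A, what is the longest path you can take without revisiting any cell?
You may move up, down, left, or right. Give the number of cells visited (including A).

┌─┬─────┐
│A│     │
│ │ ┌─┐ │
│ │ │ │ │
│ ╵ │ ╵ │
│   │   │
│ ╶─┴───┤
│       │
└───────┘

Finding longest simple path using DFS:
Start: (0, 0)
Longest path visits 12 cells
Path: A → down → down → right → up → up → right → right → down → down → left → up

Solution:

┌─┬─────┐
│A│↱ → ↓│
│ │ ┌─┐ │
│↓│↑│B│↓│
│ ╵ │ ╵ │
│↳ ↑│↑ ↲│
│ ╶─┴───┤
│       │
└───────┘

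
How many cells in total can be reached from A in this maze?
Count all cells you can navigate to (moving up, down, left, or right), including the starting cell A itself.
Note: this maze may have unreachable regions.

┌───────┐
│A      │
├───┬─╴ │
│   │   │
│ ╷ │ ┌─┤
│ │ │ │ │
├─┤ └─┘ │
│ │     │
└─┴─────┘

Using BFS/flood-fill to find all reachable cells from A:
Maze size: 4 × 4 = 16 total cells
9 cell(s) are walled off and cannot be reached from A.
Reachable cells: 7

Reachable region (· marks reachable cells):

┌───────┐
│A · · ·│
├───┬─╴ │
│   │· ·│
│ ╷ │ ┌─┤
│ │ │·│ │
├─┤ └─┘ │
│ │     │
└─┴─────┘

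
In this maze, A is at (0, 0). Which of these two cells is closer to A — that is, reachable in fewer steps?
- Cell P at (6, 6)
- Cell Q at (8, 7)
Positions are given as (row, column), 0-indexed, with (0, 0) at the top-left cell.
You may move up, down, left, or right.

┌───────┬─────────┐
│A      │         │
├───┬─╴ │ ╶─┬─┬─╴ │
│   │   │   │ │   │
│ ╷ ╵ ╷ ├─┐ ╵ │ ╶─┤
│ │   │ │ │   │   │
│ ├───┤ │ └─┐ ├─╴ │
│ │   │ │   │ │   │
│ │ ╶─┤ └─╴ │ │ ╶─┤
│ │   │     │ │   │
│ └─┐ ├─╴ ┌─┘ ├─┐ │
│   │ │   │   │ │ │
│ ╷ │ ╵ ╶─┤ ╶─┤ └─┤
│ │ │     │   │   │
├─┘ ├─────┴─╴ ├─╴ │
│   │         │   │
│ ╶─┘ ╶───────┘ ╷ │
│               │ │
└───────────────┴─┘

Shortest path A → P at (6, 6): 26 steps
Shortest path A → Q at (8, 7): 25 steps

Q is closer (25 steps vs 26 steps).

Path to P:

┌───────┬─────────┐
│A → → ↓│         │
├───┬─╴ │ ╶─┬─┬─╴ │
│↓ ↰│↓ ↲│   │ │   │
│ ╷ ╵ ╷ ├─┐ ╵ │ ╶─┤
│↓│↑ ↲│ │ │   │   │
│ ├───┤ │ └─┐ ├─╴ │
│↓│   │ │   │ │   │
│ │ ╶─┤ └─╴ │ │ ╶─┤
│↓│   │     │ │   │
│ └─┐ ├─╴ ┌─┘ ├─┐ │
│↳ ↓│ │   │   │ │ │
│ ╷ │ ╵ ╶─┤ ╶─┤ └─┤
│ │↓│     │  P│   │
├─┘ ├─────┴─╴ ├─╴ │
│↓ ↲│↱ → → → ↑│   │
│ ╶─┘ ╶───────┘ ╷ │
│↳ → ↑          │ │
└───────────────┴─┘

Path to Q:

┌───────┬─────────┐
│A → → ↓│         │
├───┬─╴ │ ╶─┬─┬─╴ │
│↓ ↰│↓ ↲│   │ │   │
│ ╷ ╵ ╷ ├─┐ ╵ │ ╶─┤
│↓│↑ ↲│ │ │   │   │
│ ├───┤ │ └─┐ ├─╴ │
│↓│   │ │   │ │   │
│ │ ╶─┤ └─╴ │ │ ╶─┤
│↓│   │     │ │   │
│ └─┐ ├─╴ ┌─┘ ├─┐ │
│↳ ↓│ │   │   │ │ │
│ ╷ │ ╵ ╶─┤ ╶─┤ └─┤
│ │↓│     │   │   │
├─┘ ├─────┴─╴ ├─╴ │
│↓ ↲│         │   │
│ ╶─┘ ╶───────┘ ╷ │
│↳ → → → → → → Q│ │
└───────────────┴─┘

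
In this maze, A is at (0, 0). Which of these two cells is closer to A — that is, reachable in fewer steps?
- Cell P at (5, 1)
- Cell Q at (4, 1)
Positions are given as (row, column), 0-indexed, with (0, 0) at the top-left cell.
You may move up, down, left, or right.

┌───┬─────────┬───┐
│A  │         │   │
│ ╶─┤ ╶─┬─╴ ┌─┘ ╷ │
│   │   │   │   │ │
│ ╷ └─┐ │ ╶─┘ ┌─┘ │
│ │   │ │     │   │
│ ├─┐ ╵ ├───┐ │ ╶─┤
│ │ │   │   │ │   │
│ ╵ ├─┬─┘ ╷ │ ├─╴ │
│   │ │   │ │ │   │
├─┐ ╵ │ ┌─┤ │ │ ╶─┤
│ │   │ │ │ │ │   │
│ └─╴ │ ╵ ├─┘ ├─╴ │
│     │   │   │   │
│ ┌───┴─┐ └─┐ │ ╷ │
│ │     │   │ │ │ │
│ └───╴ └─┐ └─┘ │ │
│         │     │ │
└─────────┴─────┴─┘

Shortest path A → P at (5, 1): 6 steps
Shortest path A → Q at (4, 1): 5 steps

Q is closer (5 steps vs 6 steps).

Path to P:

┌───┬─────────┬───┐
│A  │         │   │
│ ╶─┤ ╶─┬─╴ ┌─┘ ╷ │
│↓  │   │   │   │ │
│ ╷ └─┐ │ ╶─┘ ┌─┘ │
│↓│   │ │     │   │
│ ├─┐ ╵ ├───┐ │ ╶─┤
│↓│ │   │   │ │   │
│ ╵ ├─┬─┘ ╷ │ ├─╴ │
│↳ ↓│ │   │ │ │   │
├─┐ ╵ │ ┌─┤ │ │ ╶─┤
│ │P  │ │ │ │ │   │
│ └─╴ │ ╵ ├─┘ ├─╴ │
│     │   │   │   │
│ ┌───┴─┐ └─┐ │ ╷ │
│ │     │   │ │ │ │
│ └───╴ └─┐ └─┘ │ │
│         │     │ │
└─────────┴─────┴─┘

Path to Q:

┌───┬─────────┬───┐
│A  │         │   │
│ ╶─┤ ╶─┬─╴ ┌─┘ ╷ │
│↓  │   │   │   │ │
│ ╷ └─┐ │ ╶─┘ ┌─┘ │
│↓│   │ │     │   │
│ ├─┐ ╵ ├───┐ │ ╶─┤
│↓│ │   │   │ │   │
│ ╵ ├─┬─┘ ╷ │ ├─╴ │
│↳ Q│ │   │ │ │   │
├─┐ ╵ │ ┌─┤ │ │ ╶─┤
│ │   │ │ │ │ │   │
│ └─╴ │ ╵ ├─┘ ├─╴ │
│     │   │   │   │
│ ┌───┴─┐ └─┐ │ ╷ │
│ │     │   │ │ │ │
│ └───╴ └─┐ └─┘ │ │
│         │     │ │
└─────────┴─────┴─┘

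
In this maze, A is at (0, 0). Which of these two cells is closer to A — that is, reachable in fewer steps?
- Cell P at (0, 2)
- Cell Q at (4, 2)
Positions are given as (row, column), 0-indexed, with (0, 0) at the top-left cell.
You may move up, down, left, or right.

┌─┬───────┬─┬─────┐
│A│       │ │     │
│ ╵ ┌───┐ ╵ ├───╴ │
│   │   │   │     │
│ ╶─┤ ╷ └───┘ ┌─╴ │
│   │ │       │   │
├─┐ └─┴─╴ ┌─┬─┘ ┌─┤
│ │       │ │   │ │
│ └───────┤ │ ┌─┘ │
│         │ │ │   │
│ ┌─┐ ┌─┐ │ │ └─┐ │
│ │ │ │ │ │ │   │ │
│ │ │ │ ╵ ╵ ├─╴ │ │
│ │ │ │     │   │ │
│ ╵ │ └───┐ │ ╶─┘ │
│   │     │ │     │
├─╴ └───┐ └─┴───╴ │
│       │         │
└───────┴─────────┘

Shortest path A → P at (0, 2): 4 steps
Shortest path A → Q at (4, 2): 36 steps

P is closer (4 steps vs 36 steps).

Path to P:

┌─┬───────┬─┬─────┐
│A│↱ P    │ │     │
│ ╵ ┌───┐ ╵ ├───╴ │
│↳ ↑│   │   │     │
│ ╶─┤ ╷ └───┘ ┌─╴ │
│   │ │       │   │
├─┐ └─┴─╴ ┌─┬─┘ ┌─┤
│ │       │ │   │ │
│ └───────┤ │ ┌─┘ │
│         │ │ │   │
│ ┌─┐ ┌─┐ │ │ └─┐ │
│ │ │ │ │ │ │   │ │
│ │ │ │ ╵ ╵ ├─╴ │ │
│ │ │ │     │   │ │
│ ╵ │ └───┐ │ ╶─┘ │
│   │     │ │     │
├─╴ └───┐ └─┴───╴ │
│       │         │
└───────┴─────────┘

Path to Q:

┌─┬───────┬─┬─────┐
│A│       │ │     │
│ ╵ ┌───┐ ╵ ├───╴ │
│↓  │   │   │↱ → ↓│
│ ╶─┤ ╷ └───┘ ┌─╴ │
│↳ ↓│ │  ↱ → ↑│↓ ↲│
├─┐ └─┴─╴ ┌─┬─┘ ┌─┤
│ │↳ → → ↑│ │↓ ↲│ │
│ └───────┤ │ ┌─┘ │
│    Q    │ │↓│   │
│ ┌─┐ ┌─┐ │ │ └─┐ │
│ │ │↑│ │ │ │↳ ↓│ │
│ │ │ │ ╵ ╵ ├─╴ │ │
│ │ │↑│     │↓ ↲│ │
│ ╵ │ └───┐ │ ╶─┘ │
│   │↑ ← ↰│ │↳ → ↓│
├─╴ └───┐ └─┴───╴ │
│       │↑ ← ← ← ↲│
└───────┴─────────┘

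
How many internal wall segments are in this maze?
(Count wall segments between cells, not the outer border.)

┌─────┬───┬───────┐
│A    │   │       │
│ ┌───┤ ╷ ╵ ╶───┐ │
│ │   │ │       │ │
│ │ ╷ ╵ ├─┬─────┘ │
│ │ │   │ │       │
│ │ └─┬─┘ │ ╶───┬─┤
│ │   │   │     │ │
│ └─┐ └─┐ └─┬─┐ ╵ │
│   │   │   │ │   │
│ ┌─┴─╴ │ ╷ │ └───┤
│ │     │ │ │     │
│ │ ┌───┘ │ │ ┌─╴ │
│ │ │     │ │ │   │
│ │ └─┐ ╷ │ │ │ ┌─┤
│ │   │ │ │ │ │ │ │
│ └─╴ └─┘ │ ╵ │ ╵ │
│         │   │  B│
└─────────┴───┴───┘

Counting internal wall segments:
Total internal walls: 64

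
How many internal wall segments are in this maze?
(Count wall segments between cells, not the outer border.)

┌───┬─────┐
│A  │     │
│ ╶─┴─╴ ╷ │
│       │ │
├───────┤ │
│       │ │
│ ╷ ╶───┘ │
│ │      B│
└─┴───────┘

Counting internal wall segments:
Total internal walls: 12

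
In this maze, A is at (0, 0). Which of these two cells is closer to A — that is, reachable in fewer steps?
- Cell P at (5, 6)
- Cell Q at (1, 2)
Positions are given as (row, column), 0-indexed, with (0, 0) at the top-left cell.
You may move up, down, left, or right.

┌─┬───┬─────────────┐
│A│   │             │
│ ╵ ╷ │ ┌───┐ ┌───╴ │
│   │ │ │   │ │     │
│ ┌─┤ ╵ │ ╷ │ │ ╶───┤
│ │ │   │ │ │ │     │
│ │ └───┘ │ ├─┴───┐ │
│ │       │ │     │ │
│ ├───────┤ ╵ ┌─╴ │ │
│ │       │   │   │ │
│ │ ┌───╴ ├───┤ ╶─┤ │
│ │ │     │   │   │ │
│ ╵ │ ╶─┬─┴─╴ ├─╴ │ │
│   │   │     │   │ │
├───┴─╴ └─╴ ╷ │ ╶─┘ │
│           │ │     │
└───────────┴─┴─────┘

Shortest path A → P at (5, 6): 23 steps
Shortest path A → Q at (1, 2): 5 steps

Q is closer (5 steps vs 23 steps).

Path to P:

┌─┬───┬─────────────┐
│A│   │             │
│ ╵ ╷ │ ┌───┐ ┌───╴ │
│↓  │ │ │   │ │     │
│ ┌─┤ ╵ │ ╷ │ │ ╶───┤
│↓│ │   │ │ │ │     │
│ │ └───┘ │ ├─┴───┐ │
│↓│       │ │     │ │
│ ├───────┤ ╵ ┌─╴ │ │
│↓│↱ → → ↓│   │   │ │
│ │ ┌───╴ ├───┤ ╶─┤ │
│↓│↑│↓ ← ↲│  P│   │ │
│ ╵ │ ╶─┬─┴─╴ ├─╴ │ │
│↳ ↑│↳ ↓│  ↱ ↑│   │ │
├───┴─╴ └─╴ ╷ │ ╶─┘ │
│      ↳ → ↑│ │     │
└───────────┴─┴─────┘

Path to Q:

┌─┬───┬─────────────┐
│A│↱ ↓│             │
│ ╵ ╷ │ ┌───┐ ┌───╴ │
│↳ ↑│Q│ │   │ │     │
│ ┌─┤ ╵ │ ╷ │ │ ╶───┤
│ │ │   │ │ │ │     │
│ │ └───┘ │ ├─┴───┐ │
│ │       │ │     │ │
│ ├───────┤ ╵ ┌─╴ │ │
│ │       │   │   │ │
│ │ ┌───╴ ├───┤ ╶─┤ │
│ │ │     │   │   │ │
│ ╵ │ ╶─┬─┴─╴ ├─╴ │ │
│   │   │     │   │ │
├───┴─╴ └─╴ ╷ │ ╶─┘ │
│           │ │     │
└───────────┴─┴─────┘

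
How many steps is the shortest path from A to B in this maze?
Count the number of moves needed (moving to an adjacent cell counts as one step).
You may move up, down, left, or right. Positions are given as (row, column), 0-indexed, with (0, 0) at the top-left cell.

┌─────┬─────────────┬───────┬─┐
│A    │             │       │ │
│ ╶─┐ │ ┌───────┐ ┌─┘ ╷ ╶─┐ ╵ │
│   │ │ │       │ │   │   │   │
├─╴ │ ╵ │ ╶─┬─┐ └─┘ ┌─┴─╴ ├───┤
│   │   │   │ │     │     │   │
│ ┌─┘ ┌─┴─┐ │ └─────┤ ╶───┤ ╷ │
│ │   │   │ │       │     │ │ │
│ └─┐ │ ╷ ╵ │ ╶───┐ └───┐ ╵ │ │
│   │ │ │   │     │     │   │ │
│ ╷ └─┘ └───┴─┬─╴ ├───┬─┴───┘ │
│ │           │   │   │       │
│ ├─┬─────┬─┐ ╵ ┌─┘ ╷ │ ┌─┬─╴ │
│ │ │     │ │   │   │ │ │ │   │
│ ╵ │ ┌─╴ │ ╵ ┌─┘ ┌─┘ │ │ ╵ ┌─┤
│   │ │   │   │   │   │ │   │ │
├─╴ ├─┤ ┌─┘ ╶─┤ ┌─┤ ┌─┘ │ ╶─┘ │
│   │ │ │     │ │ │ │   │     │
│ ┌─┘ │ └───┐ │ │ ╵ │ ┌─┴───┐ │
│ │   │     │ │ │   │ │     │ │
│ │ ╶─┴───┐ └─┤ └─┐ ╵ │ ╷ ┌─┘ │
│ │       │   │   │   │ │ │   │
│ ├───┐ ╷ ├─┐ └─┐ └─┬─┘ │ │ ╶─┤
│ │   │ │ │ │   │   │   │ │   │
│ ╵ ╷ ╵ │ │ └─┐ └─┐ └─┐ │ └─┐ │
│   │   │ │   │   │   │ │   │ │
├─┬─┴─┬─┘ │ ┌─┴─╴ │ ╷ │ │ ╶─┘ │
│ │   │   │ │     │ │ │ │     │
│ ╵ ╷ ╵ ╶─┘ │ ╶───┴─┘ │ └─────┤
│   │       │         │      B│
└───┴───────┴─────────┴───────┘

Using BFS to find shortest path:
Start: (0, 0), End: (14, 14)
Path found:
(0,0) → (1,0) → (1,1) → (2,1) → (2,0) → (3,0) → (4,0) → (4,1) → (5,1) → (5,2) → (5,3) → (4,3) → (3,3) → (3,4) → (4,4) → (4,5) → (3,5) → (2,5) → (2,4) → (1,4) → (1,5) → (1,6) → (1,7) → (2,7) → (2,8) → (2,9) → (1,9) → (1,10) → (0,10) → (0,11) → (1,11) → (1,12) → (2,12) → (2,11) → (2,10) → (3,10) → (3,11) → (3,12) → (4,12) → (4,13) → (3,13) → (2,13) → (2,14) → (3,14) → (4,14) → (5,14) → (6,14) → (6,13) → (7,13) → (7,12) → (8,12) → (8,13) → (8,14) → (9,14) → (10,14) → (10,13) → (11,13) → (11,14) → (12,14) → (13,14) → (13,13) → (13,12) → (12,12) → (11,12) → (10,12) → (9,12) → (9,11) → (10,11) → (11,11) → (12,11) → (13,11) → (14,11) → (14,12) → (14,13) → (14,14)
Number of steps: 74

Solution:

┌─────┬─────────────┬───────┬─┐
│A    │             │↱ ↓    │ │
│ ╶─┐ │ ┌───────┐ ┌─┘ ╷ ╶─┐ ╵ │
│↳ ↓│ │ │↱ → → ↓│ │↱ ↑│↳ ↓│   │
├─╴ │ ╵ │ ╶─┬─┐ └─┘ ┌─┴─╴ ├───┤
│↓ ↲│   │↑ ↰│ │↳ → ↑│↓ ← ↲│↱ ↓│
│ ┌─┘ ┌─┴─┐ │ └─────┤ ╶───┤ ╷ │
│↓│   │↱ ↓│↑│       │↳ → ↓│↑│↓│
│ └─┐ │ ╷ ╵ │ ╶───┐ └───┐ ╵ │ │
│↳ ↓│ │↑│↳ ↑│     │     │↳ ↑│↓│
│ ╷ └─┘ └───┴─┬─╴ ├───┬─┴───┘ │
│ │↳ → ↑      │   │   │      ↓│
│ ├─┬─────┬─┐ ╵ ┌─┘ ╷ │ ┌─┬─╴ │
│ │ │     │ │   │   │ │ │ │↓ ↲│
│ ╵ │ ┌─╴ │ ╵ ┌─┘ ┌─┘ │ │ ╵ ┌─┤
│   │ │   │   │   │   │ │↓ ↲│ │
├─╴ ├─┤ ┌─┘ ╶─┤ ┌─┤ ┌─┘ │ ╶─┘ │
│   │ │ │     │ │ │ │   │↳ → ↓│
│ ┌─┘ │ └───┐ │ │ ╵ │ ┌─┴───┐ │
│ │   │     │ │ │   │ │↓ ↰  │↓│
│ │ ╶─┴───┐ └─┤ └─┐ ╵ │ ╷ ┌─┘ │
│ │       │   │   │   │↓│↑│↓ ↲│
│ ├───┐ ╷ ├─┐ └─┐ └─┬─┘ │ │ ╶─┤
│ │   │ │ │ │   │   │  ↓│↑│↳ ↓│
│ ╵ ╷ ╵ │ │ └─┐ └─┐ └─┐ │ └─┐ │
│   │   │ │   │   │   │↓│↑  │↓│
├─┬─┴─┬─┘ │ ┌─┴─╴ │ ╷ │ │ ╶─┘ │
│ │   │   │ │     │ │ │↓│↑ ← ↲│
│ ╵ ╷ ╵ ╶─┘ │ ╶───┴─┘ │ └─────┤
│   │       │         │↳ → → B│
└───┴───────┴─────────┴───────┘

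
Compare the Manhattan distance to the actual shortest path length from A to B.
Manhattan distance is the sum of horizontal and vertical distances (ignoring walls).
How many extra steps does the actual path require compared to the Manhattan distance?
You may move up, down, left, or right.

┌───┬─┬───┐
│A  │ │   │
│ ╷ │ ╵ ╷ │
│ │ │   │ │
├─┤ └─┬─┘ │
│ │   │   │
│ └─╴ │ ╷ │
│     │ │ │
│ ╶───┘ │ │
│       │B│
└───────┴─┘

Manhattan distance: |4 - 0| + |4 - 0| = 8
Actual path length: 16
Extra steps: 16 - 8 = 8

Solution:

┌───┬─┬───┐
│A ↓│ │   │
│ ╷ │ ╵ ╷ │
│ │↓│   │ │
├─┤ └─┬─┘ │
│ │↳ ↓│↱ ↓│
│ └─╴ │ ╷ │
│↓ ← ↲│↑│↓│
│ ╶───┘ │ │
│↳ → → ↑│B│
└───────┴─┘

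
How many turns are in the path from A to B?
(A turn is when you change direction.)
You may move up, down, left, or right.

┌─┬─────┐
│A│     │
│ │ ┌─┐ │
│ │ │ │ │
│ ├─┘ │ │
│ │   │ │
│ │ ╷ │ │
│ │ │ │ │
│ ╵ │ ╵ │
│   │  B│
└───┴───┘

Directions: down, down, down, down, right, up, up, right, down, down, right
Number of turns: 5

Solution:

┌─┬─────┐
│A│     │
│ │ ┌─┐ │
│↓│ │ │ │
│ ├─┘ │ │
│↓│↱ ↓│ │
│ │ ╷ │ │
│↓│↑│↓│ │
│ ╵ │ ╵ │
│↳ ↑│↳ B│
└───┴───┘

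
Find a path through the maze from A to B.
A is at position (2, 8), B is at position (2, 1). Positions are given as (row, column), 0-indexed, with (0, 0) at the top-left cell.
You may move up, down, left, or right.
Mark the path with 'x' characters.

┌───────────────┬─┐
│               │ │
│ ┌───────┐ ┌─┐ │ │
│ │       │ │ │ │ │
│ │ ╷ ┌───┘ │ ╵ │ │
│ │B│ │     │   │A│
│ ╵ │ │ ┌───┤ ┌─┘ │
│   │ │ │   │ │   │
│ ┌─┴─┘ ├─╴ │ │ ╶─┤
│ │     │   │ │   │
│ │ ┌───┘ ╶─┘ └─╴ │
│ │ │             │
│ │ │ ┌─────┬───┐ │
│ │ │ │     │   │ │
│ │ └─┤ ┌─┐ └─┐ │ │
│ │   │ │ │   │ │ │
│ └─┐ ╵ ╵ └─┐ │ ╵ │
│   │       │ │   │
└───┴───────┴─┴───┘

Finding the shortest path from (2, 8) to (2, 1):
Path length: 25 steps
Directions: down → left → down → right → down → left → left → up → up → up → right → up → up → left → left → left → left → left → left → left → down → down → down → right → up

Solution:

┌───────────────┬─┐
│x x x x x x x x│ │
│ ┌───────┐ ┌─┐ │ │
│x│       │ │ │x│ │
│ │ ╷ ┌───┘ │ ╵ │ │
│x│B│ │     │x x│A│
│ ╵ │ │ ┌───┤ ┌─┘ │
│x x│ │ │   │x│x x│
│ ┌─┴─┘ ├─╴ │ │ ╶─┤
│ │     │   │x│x x│
│ │ ┌───┘ ╶─┘ └─╴ │
│ │ │        x x x│
│ │ │ ┌─────┬───┐ │
│ │ │ │     │   │ │
│ │ └─┤ ┌─┐ └─┐ │ │
│ │   │ │ │   │ │ │
│ └─┐ ╵ ╵ └─┐ │ ╵ │
│   │       │ │   │
└───┴───────┴─┴───┘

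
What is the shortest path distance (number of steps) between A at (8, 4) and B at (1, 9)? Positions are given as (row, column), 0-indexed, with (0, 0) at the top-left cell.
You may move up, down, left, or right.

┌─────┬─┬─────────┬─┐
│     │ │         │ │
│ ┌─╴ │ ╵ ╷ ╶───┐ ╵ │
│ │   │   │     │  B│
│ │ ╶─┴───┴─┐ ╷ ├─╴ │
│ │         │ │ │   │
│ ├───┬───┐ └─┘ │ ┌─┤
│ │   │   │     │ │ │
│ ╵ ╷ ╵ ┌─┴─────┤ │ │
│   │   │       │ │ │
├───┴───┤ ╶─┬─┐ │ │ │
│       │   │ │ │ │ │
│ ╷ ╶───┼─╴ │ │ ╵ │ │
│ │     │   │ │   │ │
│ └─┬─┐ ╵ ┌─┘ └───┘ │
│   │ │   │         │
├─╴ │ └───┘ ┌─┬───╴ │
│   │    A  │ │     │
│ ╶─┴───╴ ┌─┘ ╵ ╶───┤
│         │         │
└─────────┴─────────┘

Finding path from (8, 4) to (1, 9):
Path: (8,4) → (9,4) → (9,3) → (9,2) → (9,1) → (9,0) → (8,0) → (8,1) → (7,1) → (7,0) → (6,0) → (5,0) → (5,1) → (6,1) → (6,2) → (6,3) → (7,3) → (7,4) → (6,4) → (6,5) → (5,5) → (5,4) → (4,4) → (4,5) → (4,6) → (4,7) → (5,7) → (6,7) → (6,8) → (5,8) → (4,8) → (3,8) → (2,8) → (2,9) → (1,9)
Distance: 34 steps

Solution:

┌─────┬─┬─────────┬─┐
│     │ │         │ │
│ ┌─╴ │ ╵ ╷ ╶───┐ ╵ │
│ │   │   │     │  B│
│ │ ╶─┴───┴─┐ ╷ ├─╴ │
│ │         │ │ │↱ ↑│
│ ├───┬───┐ └─┘ │ ┌─┤
│ │   │   │     │↑│ │
│ ╵ ╷ ╵ ┌─┴─────┤ │ │
│   │   │↱ → → ↓│↑│ │
├───┴───┤ ╶─┬─┐ │ │ │
│↱ ↓    │↑ ↰│ │↓│↑│ │
│ ╷ ╶───┼─╴ │ │ ╵ │ │
│↑│↳ → ↓│↱ ↑│ │↳ ↑│ │
│ └─┬─┐ ╵ ┌─┘ └───┘ │
│↑ ↰│ │↳ ↑│         │
├─╴ │ └───┘ ┌─┬───╴ │
│↱ ↑│    A  │ │     │
│ ╶─┴───╴ ┌─┘ ╵ ╶───┤
│↑ ← ← ← ↲│         │
└─────────┴─────────┘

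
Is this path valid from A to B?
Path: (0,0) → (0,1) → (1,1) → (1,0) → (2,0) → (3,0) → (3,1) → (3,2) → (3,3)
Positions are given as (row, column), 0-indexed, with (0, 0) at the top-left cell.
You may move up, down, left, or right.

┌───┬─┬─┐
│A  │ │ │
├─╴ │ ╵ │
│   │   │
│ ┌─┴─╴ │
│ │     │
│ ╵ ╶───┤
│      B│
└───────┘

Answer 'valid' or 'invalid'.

Checking path validity:
Result: All consecutive moves are passable.

valid

Correct solution:

┌───┬─┬─┐
│A ↓│ │ │
├─╴ │ ╵ │
│↓ ↲│   │
│ ┌─┴─╴ │
│↓│     │
│ ╵ ╶───┤
│↳ → → B│
└───────┘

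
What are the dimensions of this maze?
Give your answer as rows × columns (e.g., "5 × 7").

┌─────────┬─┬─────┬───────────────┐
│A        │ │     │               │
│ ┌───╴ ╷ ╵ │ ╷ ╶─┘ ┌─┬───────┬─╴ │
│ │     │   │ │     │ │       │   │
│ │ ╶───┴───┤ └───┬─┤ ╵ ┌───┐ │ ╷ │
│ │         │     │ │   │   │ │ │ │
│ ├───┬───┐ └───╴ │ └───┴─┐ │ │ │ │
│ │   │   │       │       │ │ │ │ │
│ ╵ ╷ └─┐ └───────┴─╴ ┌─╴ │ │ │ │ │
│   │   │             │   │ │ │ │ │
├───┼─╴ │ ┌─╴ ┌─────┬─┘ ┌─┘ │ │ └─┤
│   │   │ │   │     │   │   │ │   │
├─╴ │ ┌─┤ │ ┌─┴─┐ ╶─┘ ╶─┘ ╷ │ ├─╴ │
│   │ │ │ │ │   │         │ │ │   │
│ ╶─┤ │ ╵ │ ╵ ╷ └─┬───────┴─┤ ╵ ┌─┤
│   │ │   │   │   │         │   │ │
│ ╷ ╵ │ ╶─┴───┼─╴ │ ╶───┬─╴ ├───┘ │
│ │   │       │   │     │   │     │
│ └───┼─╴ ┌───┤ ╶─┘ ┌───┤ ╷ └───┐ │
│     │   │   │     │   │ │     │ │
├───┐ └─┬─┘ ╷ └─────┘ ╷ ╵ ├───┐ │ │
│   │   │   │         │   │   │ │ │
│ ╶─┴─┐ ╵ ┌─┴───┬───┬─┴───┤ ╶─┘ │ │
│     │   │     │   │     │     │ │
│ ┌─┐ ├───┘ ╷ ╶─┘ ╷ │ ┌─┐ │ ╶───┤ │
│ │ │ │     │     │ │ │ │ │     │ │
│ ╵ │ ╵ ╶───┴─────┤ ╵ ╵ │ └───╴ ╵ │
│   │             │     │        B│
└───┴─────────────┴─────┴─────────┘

Counting the maze dimensions:
Rows (vertical): 14
Columns (horizontal): 17
Dimensions: 14 × 17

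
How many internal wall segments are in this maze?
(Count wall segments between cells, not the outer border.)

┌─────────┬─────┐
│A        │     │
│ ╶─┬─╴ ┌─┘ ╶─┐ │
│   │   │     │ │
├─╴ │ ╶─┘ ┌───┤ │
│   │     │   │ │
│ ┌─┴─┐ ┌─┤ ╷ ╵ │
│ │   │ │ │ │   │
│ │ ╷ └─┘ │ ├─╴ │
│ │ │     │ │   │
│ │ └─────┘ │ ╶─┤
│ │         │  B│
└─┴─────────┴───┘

Counting internal wall segments:
Total internal walls: 35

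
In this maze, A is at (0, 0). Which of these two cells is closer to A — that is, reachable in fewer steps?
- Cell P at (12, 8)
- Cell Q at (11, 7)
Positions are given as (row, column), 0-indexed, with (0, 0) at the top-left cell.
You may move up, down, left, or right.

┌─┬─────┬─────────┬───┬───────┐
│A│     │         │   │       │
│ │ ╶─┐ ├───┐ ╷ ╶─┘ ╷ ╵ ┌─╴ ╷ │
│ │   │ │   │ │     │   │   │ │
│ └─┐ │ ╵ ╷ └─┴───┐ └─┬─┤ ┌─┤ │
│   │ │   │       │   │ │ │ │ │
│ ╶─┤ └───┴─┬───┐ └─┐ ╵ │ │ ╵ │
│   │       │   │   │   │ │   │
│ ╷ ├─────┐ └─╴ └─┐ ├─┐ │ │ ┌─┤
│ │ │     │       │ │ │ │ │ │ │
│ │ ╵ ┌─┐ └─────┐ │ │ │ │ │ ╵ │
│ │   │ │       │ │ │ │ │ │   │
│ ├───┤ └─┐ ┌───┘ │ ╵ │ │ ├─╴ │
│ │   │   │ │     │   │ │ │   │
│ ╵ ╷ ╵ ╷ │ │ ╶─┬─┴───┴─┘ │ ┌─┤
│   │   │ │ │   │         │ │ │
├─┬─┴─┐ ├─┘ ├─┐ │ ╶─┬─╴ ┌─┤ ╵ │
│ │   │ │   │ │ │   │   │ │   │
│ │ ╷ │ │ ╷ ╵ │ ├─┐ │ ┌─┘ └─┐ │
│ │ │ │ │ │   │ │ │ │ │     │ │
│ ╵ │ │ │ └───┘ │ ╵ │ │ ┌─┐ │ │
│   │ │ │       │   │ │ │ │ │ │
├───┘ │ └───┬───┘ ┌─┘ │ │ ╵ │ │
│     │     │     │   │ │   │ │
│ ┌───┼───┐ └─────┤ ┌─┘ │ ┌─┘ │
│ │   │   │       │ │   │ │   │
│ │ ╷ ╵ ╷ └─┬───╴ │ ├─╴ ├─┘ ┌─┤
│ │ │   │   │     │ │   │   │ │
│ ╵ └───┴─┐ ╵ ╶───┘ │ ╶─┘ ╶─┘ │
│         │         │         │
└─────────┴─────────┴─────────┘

Shortest path A → P at (12, 8): 22 steps
Shortest path A → Q at (11, 7): 48 steps

P is closer (22 steps vs 48 steps).

Path to P:

┌─┬─────┬─────────┬───┬───────┐
│A│     │         │   │       │
│ │ ╶─┐ ├───┐ ╷ ╶─┘ ╷ ╵ ┌─╴ ╷ │
│↓│   │ │   │ │     │   │   │ │
│ └─┐ │ ╵ ╷ └─┴───┐ └─┬─┤ ┌─┤ │
│↓  │ │   │       │   │ │ │ │ │
│ ╶─┤ └───┴─┬───┐ └─┐ ╵ │ │ ╵ │
│↓  │       │   │   │   │ │   │
│ ╷ ├─────┐ └─╴ └─┐ ├─┐ │ │ ┌─┤
│↓│ │     │       │ │ │ │ │ │ │
│ │ ╵ ┌─┐ └─────┐ │ │ │ │ │ ╵ │
│↓│   │ │       │ │ │ │ │ │   │
│ ├───┤ └─┐ ┌───┘ │ ╵ │ │ ├─╴ │
│↓│↱ ↓│   │ │     │   │ │ │   │
│ ╵ ╷ ╵ ╷ │ │ ╶─┬─┴───┴─┘ │ ┌─┤
│↳ ↑│↳ ↓│ │ │   │         │ │ │
├─┬─┴─┐ ├─┘ ├─┐ │ ╶─┬─╴ ┌─┤ ╵ │
│ │   │↓│   │ │ │   │   │ │   │
│ │ ╷ │ │ ╷ ╵ │ ├─┐ │ ┌─┘ └─┐ │
│ │ │ │↓│ │   │ │ │ │ │     │ │
│ ╵ │ │ │ └───┘ │ ╵ │ │ ┌─┐ │ │
│   │ │↓│       │   │ │ │ │ │ │
├───┘ │ └───┬───┘ ┌─┘ │ │ ╵ │ │
│     │↳ → ↓│     │   │ │   │ │
│ ┌───┼───┐ └─────┤ ┌─┘ │ ┌─┘ │
│ │   │   │↳ → → P│ │   │ │   │
│ │ ╷ ╵ ╷ └─┬───╴ │ ├─╴ ├─┘ ┌─┤
│ │ │   │   │     │ │   │   │ │
│ ╵ └───┴─┐ ╵ ╶───┘ │ ╶─┘ ╶─┘ │
│         │         │         │
└─────────┴─────────┴─────────┘

Path to Q:

┌─┬─────┬─────────┬───┬───────┐
│A│     │         │   │       │
│ │ ╶─┐ ├───┐ ╷ ╶─┘ ╷ ╵ ┌─╴ ╷ │
│↓│   │ │   │ │     │   │   │ │
│ └─┐ │ ╵ ╷ └─┴───┐ └─┬─┤ ┌─┤ │
│↓  │ │   │       │   │ │ │ │ │
│ ╶─┤ └───┴─┬───┐ └─┐ ╵ │ │ ╵ │
│↓  │       │   │   │   │ │   │
│ ╷ ├─────┐ └─╴ └─┐ ├─┐ │ │ ┌─┤
│↓│ │     │       │ │ │ │ │ │ │
│ │ ╵ ┌─┐ └─────┐ │ │ │ │ │ ╵ │
│↓│   │ │       │ │ │ │ │ │   │
│ ├───┤ └─┐ ┌───┘ │ ╵ │ │ ├─╴ │
│↓│↱ ↓│   │ │     │   │ │ │   │
│ ╵ ╷ ╵ ╷ │ │ ╶─┬─┴───┴─┘ │ ┌─┤
│↳ ↑│↳ ↓│ │ │   │↓ ← ← ↰  │ │ │
├─┬─┴─┐ ├─┘ ├─┐ │ ╶─┬─╴ ┌─┤ ╵ │
│ │   │↓│   │ │ │↳ ↓│↱ ↑│ │   │
│ │ ╷ │ │ ╷ ╵ │ ├─┐ │ ┌─┘ └─┐ │
│ │ │ │↓│ │   │ │ │↓│↑│     │ │
│ ╵ │ │ │ └───┘ │ ╵ │ │ ┌─┐ │ │
│   │ │↓│       │↓ ↲│↑│ │ │ │ │
├───┘ │ └───┬───┘ ┌─┘ │ │ ╵ │ │
│     │↳ → ↓│  Q ↲│↱ ↑│ │   │ │
│ ┌───┼───┐ └─────┤ ┌─┘ │ ┌─┘ │
│ │   │   │↳ → → ↓│↑│   │ │   │
│ │ ╷ ╵ ╷ └─┬───╴ │ ├─╴ ├─┘ ┌─┤
│ │ │   │   │↓ ← ↲│↑│   │   │ │
│ ╵ └───┴─┐ ╵ ╶───┘ │ ╶─┘ ╶─┘ │
│         │  ↳ → → ↑│         │
└─────────┴─────────┴─────────┘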